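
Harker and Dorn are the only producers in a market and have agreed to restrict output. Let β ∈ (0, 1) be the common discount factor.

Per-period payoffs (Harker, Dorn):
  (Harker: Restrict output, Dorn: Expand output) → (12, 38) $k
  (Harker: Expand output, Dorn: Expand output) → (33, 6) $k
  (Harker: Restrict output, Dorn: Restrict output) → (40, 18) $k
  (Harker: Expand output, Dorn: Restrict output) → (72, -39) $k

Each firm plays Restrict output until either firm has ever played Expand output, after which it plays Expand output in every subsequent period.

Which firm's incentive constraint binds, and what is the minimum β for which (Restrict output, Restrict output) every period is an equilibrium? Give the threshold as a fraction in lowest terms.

Harker's threshold: (72−40)/(72−33) = 32/39.
Dorn's threshold: (38−18)/(38−6) = 5/8.
32/39 > 5/8, so Harker binds and β* = 32/39.

Harker; β ≥ 32/39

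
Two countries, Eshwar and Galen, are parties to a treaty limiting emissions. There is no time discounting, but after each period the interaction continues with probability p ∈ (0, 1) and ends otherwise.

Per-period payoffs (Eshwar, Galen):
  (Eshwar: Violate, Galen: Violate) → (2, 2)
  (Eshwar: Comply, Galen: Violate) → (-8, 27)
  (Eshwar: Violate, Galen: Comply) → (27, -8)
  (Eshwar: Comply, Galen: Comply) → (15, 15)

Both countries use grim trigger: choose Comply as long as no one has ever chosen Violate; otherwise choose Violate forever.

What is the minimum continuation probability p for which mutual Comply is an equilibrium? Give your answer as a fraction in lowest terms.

12/25

With no time discounting, the continuation probability p plays the role of the discount factor.
Grim-trigger IC: 15/(1−p) ≥ 27 + 2p/(1−p) ⇒ p ≥ (27−15)/(27−2) = 12/25.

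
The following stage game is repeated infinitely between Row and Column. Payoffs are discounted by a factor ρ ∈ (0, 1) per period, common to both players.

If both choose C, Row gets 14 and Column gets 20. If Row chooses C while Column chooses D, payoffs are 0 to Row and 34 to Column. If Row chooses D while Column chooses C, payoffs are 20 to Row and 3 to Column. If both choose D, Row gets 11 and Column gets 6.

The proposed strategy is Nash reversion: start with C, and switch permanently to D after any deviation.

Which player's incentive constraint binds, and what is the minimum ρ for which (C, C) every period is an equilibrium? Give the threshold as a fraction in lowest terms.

Row; ρ ≥ 2/3

Row: cooperation gives 14 each period; deviation gives 20 once then 11 forever.
  14/(1−ρ) ≥ 20 + 11ρ/(1−ρ) ⇒ ρ ≥ 6/9 = 2/3.
Column: cooperation gives 20 each period; deviation gives 34 once then 6 forever.
  ρ ≥ 14/28 = 1/2.
Both must hold, so the binding constraint is Row's: ρ ≥ 2/3.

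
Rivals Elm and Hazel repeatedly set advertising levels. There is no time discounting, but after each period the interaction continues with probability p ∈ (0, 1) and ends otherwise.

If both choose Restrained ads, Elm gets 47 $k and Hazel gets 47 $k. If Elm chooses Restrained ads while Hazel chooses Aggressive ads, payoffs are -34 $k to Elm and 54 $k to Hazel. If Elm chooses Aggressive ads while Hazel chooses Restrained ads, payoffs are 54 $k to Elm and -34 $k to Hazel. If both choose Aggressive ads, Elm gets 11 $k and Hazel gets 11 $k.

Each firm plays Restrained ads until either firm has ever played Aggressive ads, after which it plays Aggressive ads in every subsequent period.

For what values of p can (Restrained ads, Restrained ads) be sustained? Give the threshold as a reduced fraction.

With no time discounting, the continuation probability p plays the role of the discount factor.
Grim-trigger IC: 47/(1−p) ≥ 54 + 11p/(1−p) ⇒ p ≥ (54−47)/(54−11) = 7/43.

7/43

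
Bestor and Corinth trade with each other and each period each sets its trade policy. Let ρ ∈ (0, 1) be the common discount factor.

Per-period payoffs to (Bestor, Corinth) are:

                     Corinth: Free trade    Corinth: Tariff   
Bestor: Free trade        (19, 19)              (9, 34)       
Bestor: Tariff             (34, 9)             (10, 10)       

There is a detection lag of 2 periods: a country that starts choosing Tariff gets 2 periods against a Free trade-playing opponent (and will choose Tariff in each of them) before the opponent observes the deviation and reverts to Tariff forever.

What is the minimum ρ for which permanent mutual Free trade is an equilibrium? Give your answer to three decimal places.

0.791

The best deviation is to choose Tariff for all 2 undetected periods, earning 34 each, then 10 forever once detected.
Deviation value: 34(1−ρ^2)/(1−ρ) + 10ρ^2/(1−ρ); cooperation value: 19/(1−ρ).
IC: 19 ≥ 34(1−ρ^2) + 10ρ^2 = 34 − 24ρ^2.
So ρ^2 ≥ 15/24 = 5/8, giving ρ ≥ (5/8)^(1/2) ≈ 0.791.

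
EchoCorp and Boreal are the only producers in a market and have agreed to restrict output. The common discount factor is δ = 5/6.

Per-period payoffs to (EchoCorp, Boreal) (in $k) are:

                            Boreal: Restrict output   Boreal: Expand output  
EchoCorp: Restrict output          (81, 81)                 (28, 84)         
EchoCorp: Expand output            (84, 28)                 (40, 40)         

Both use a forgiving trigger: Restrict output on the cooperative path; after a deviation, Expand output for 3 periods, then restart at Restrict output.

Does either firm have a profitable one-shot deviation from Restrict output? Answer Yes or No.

No

IC: δ+…+δ^3 ≥ (84−81)/(81−40) = 3/41.
At δ = 5/6: partial sum = 2.1065 ≥ 0.0732. Cooperation sustainable.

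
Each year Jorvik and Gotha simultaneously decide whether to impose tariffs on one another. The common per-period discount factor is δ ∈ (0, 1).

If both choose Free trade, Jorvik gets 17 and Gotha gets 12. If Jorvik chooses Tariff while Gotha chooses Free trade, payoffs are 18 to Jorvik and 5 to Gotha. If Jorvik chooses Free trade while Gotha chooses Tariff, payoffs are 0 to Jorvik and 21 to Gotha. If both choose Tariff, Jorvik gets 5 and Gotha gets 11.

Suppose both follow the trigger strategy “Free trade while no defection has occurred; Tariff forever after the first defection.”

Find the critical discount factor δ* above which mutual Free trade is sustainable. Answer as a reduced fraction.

9/10

For Jorvik: deviation gain 18−17 = 1, per-period punishment loss 17−5 = 12. IC gives δ ≥ 1/13.
For Gotha: gain 9, loss 1 per period, so δ ≥ 9/10.
The tighter constraint is Gotha's, so cooperation needs δ ≥ 9/10.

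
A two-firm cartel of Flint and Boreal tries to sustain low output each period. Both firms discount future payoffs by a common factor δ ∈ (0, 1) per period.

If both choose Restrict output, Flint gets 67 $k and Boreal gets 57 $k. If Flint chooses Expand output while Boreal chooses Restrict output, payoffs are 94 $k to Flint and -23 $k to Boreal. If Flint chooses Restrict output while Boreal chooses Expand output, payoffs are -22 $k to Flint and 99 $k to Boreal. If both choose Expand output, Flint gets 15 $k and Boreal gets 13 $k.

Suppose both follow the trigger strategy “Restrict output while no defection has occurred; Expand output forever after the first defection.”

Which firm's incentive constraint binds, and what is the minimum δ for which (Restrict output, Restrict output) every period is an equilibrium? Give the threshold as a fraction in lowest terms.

For Flint: deviation gain 94−67 = 27, per-period punishment loss 67−15 = 52. IC gives δ ≥ 27/79.
For Boreal: gain 42, loss 44 per period, so δ ≥ 42/86 = 21/43.
The tighter constraint is Boreal's, so cooperation needs δ ≥ 21/43.

Boreal; δ ≥ 21/43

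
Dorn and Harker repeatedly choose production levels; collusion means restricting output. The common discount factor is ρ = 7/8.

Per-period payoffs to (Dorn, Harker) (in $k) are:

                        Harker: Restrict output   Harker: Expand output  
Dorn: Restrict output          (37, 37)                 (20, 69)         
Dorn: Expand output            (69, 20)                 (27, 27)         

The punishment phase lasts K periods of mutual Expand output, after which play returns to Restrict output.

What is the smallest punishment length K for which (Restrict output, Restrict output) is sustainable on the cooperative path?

5

No profitable deviation requires (37−27)(ρ+…+ρ^K) ≥ 69−37, i.e. ρ+…+ρ^K ≥ 16/5 ≈ 3.2000.
With ρ = 7/8, the partial sums are K=1: 0.8750, K=2: 1.6406, K=3: 2.3105, K=4: 2.8967, K=5: 3.4096.
K = 5 is the first length at which the sum reaches 3.2000.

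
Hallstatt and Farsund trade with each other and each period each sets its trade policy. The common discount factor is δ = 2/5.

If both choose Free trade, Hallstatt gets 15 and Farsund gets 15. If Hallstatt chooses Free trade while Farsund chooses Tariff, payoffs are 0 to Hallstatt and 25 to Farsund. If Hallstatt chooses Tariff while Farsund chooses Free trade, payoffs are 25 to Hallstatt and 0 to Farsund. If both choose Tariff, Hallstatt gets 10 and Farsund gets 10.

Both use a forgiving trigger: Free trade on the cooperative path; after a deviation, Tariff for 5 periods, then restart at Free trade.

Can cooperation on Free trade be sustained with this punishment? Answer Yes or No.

No

A one-shot deviation gives 25 now, then 10 for 5 periods, then back to 15.
Gain from deviating: (25−15) today; loss: (15−10) in each of the next 5 periods.
No-deviation condition: (15−10)(δ+…+δ^5) ≥ 25−15, i.e. δ+…+δ^5 ≥ 2.
At δ = 2/5: δ+…+δ^5 = 0.6598 < 2.0000.
So cooperation is not sustainable.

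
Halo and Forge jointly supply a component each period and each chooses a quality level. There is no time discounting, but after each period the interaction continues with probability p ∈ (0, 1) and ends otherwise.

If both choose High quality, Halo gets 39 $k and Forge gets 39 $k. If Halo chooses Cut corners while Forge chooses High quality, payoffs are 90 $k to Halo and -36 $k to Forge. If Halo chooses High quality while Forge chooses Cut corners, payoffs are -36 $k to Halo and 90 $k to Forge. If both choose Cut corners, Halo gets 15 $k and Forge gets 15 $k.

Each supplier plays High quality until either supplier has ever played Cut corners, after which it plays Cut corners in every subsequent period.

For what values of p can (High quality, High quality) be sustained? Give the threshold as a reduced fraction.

17/25

With no time discounting, the continuation probability p plays the role of the discount factor.
Grim-trigger IC: 39/(1−p) ≥ 90 + 15p/(1−p) ⇒ p ≥ (90−39)/(90−15) = 17/25.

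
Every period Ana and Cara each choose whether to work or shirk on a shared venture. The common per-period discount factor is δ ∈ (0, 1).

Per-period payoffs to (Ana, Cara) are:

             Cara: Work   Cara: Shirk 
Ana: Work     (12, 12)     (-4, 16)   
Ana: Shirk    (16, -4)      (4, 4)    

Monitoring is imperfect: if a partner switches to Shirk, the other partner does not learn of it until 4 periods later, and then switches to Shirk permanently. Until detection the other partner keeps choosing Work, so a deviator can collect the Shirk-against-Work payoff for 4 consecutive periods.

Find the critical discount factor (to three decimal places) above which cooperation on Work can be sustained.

0.760

Deviating for the 4 undetected periods gains 16−12 = 4 per period over cooperation, then loses 12−4 = 8 per period forever once punishment starts.
Gain: 4(1 + δ + … + δ^3); loss: 8·δ^4/(1−δ).
No profitable deviation ⇔ 4(1−δ^4) ≤ 8·δ^4, i.e. δ^4 ≥ 4/(4+8) = 1/3.
Hence δ ≥ (1/3)^(1/4) ≈ 0.760.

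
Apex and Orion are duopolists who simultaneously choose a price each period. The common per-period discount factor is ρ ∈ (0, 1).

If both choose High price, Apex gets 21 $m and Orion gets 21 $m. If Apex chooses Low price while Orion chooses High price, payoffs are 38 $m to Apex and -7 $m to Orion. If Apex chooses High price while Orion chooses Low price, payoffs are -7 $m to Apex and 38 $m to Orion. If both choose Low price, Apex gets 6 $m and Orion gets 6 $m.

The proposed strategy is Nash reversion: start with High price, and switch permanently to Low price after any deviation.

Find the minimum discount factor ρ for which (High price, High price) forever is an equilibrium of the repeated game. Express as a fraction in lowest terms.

Under grim trigger the critical discount factor is (T−C)/(T−P) with T = 38, C = 21, P = 6.
ρ* = (38−21)/(38−6) = 17/32.

17/32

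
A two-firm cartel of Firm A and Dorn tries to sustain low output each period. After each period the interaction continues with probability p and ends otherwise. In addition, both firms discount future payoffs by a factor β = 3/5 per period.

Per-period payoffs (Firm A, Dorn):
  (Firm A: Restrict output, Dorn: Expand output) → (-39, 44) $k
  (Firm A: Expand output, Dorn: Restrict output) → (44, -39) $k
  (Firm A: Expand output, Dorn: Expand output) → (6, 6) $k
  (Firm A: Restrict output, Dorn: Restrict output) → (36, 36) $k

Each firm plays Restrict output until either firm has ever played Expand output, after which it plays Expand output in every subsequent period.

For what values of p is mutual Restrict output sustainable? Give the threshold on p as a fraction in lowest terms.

Expected continuation weight on next period's payoff is β·p = 3/5·p, which plays the role of the discount factor.
Cooperation requires 3/5·p ≥ (44−36)/(44−6) = 4/19, hence p ≥ 20/57.

20/57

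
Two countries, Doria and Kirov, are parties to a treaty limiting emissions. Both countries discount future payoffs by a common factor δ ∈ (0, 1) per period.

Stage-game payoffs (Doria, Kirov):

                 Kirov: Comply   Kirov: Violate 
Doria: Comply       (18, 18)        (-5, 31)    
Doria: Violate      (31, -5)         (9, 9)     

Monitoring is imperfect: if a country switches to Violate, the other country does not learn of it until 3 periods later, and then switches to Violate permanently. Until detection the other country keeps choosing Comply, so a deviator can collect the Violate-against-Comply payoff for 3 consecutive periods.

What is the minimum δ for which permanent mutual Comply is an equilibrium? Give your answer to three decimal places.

The best deviation is to choose Violate for all 3 undetected periods, earning 31 each, then 9 forever once detected.
Deviation value: 31(1−δ^3)/(1−δ) + 9δ^3/(1−δ); cooperation value: 18/(1−δ).
IC: 18 ≥ 31(1−δ^3) + 9δ^3 = 31 − 22δ^3.
So δ^3 ≥ 13/22, giving δ ≥ (13/22)^(1/3) ≈ 0.839.

0.839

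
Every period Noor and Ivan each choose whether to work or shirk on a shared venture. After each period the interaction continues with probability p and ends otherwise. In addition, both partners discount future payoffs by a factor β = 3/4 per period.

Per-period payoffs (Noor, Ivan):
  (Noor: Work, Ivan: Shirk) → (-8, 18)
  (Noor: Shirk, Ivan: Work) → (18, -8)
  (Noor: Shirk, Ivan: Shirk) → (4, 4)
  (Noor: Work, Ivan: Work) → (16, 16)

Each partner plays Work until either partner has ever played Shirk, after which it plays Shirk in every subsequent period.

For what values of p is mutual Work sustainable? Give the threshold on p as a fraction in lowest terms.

4/21

Expected continuation weight on next period's payoff is β·p = 3/4·p, which plays the role of the discount factor.
Cooperation requires 3/4·p ≥ (18−16)/(18−4) = 1/7, hence p ≥ 4/21.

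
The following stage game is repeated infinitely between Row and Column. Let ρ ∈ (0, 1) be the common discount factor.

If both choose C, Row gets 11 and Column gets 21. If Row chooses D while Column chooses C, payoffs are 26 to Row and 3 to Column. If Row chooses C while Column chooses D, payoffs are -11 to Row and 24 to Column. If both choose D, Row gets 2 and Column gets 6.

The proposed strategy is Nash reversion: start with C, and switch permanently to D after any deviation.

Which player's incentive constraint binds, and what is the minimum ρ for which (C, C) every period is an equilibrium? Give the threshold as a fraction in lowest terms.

Row; ρ ≥ 5/8

For Row: deviation gain 26−11 = 15, per-period punishment loss 11−2 = 9. IC gives ρ ≥ 15/24 = 5/8.
For Column: gain 3, loss 15 per period, so ρ ≥ 3/18 = 1/6.
The tighter constraint is Row's, so cooperation needs ρ ≥ 5/8.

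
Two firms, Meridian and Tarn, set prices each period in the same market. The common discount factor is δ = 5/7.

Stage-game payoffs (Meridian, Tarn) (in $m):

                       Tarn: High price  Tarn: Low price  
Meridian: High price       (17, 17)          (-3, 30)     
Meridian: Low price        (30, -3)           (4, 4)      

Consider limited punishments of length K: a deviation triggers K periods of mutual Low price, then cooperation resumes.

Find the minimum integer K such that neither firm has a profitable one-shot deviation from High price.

2

Need Σ_{k=1}^{K} δ^k ≥ (30−17)/(17−4) = 1.0000 at δ = 5/7.
At K = 1 the sum is 0.7143 < 1.0000; at K = 2 it is 1.2245 ≥ 1.0000.
So the minimum punishment length is K = 2.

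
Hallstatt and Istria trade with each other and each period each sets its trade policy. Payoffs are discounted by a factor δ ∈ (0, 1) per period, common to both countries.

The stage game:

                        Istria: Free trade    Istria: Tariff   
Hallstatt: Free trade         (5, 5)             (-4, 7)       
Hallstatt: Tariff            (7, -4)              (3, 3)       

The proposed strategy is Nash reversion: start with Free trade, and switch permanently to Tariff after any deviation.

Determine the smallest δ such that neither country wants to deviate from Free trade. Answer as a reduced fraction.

1/2

Under grim trigger the critical discount factor is (T−C)/(T−P) with T = 7, C = 5, P = 3.
δ* = (7−5)/(7−3) = 2/4 = 1/2.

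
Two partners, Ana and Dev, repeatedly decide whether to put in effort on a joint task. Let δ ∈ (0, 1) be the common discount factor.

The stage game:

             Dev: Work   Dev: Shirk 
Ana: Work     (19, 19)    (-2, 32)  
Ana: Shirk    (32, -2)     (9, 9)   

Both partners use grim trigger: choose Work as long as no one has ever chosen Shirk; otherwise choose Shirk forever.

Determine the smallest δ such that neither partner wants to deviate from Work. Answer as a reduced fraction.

Under grim trigger the critical discount factor is (T−C)/(T−P) with T = 32, C = 19, P = 9.
δ* = (32−19)/(32−9) = 13/23.

13/23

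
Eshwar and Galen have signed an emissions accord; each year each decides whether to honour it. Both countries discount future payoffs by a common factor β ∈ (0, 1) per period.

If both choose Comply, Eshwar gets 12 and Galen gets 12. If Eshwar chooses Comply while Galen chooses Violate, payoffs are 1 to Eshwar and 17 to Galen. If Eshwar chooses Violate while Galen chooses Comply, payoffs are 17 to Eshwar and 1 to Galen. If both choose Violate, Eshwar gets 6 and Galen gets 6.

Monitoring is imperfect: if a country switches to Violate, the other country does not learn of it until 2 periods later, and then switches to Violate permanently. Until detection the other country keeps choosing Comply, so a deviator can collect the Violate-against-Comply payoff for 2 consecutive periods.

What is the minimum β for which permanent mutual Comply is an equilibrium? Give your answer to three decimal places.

0.674

A deviator earns 17 for 2 periods, then 6 forever; cooperating earns 12 forever. Multiplying the IC by (1−β):
12 ≥ 17(1−β^2) + 6β^2, so 11·β^2 ≥ 5 and β^2 ≥ 5/11.
β ≥ (5/11)^(1/2) ≈ 0.674.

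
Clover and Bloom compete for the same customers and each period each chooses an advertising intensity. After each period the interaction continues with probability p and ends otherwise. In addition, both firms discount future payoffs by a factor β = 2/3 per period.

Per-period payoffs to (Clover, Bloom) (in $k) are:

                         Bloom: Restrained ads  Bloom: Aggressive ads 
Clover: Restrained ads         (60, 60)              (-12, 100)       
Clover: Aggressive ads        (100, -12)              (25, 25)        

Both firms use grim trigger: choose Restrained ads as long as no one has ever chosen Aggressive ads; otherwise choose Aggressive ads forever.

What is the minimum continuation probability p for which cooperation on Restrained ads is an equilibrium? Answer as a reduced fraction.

Expected continuation weight on next period's payoff is β·p = 2/3·p, which plays the role of the discount factor.
Cooperation requires 2/3·p ≥ (100−60)/(100−25) = 8/15, hence p ≥ 4/5.

4/5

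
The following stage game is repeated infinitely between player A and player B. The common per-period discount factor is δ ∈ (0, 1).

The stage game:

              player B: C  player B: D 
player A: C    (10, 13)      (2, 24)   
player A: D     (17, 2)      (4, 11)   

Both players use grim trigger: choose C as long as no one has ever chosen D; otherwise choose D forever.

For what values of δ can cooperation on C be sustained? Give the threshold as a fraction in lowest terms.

player A: cooperation gives 10 each period; deviation gives 17 once then 4 forever.
  10/(1−δ) ≥ 17 + 4δ/(1−δ) ⇒ δ ≥ 7/13.
player B: cooperation gives 13 each period; deviation gives 24 once then 11 forever.
  δ ≥ 11/13.
Both must hold, so the binding constraint is player B's: δ ≥ 11/13.

11/13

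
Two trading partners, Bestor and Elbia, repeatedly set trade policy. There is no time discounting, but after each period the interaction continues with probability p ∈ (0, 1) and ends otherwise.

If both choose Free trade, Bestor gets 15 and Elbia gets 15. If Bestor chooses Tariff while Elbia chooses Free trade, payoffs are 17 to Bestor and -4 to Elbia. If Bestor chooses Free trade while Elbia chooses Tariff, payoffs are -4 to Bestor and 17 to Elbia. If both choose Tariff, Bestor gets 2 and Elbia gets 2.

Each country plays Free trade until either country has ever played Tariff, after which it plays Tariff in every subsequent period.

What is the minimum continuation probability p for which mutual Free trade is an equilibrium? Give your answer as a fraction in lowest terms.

Expected cooperation value is 15 + p·15 + p²·15 + … = 15/(1−p); deviation gives 17 + p·2/(1−p).
15 ≥ 17(1−p) + 2p ⇒ 15p ≥ 2 ⇒ p ≥ 2/15.

2/15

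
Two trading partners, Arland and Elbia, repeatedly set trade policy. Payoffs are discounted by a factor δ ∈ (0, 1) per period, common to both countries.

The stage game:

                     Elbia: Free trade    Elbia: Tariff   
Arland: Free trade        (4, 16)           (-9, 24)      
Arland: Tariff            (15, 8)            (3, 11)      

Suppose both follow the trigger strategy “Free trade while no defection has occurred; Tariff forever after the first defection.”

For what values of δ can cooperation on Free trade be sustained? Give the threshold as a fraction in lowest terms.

Arland's threshold: (15−4)/(15−3) = 11/12.
Elbia's threshold: (24−16)/(24−11) = 8/13.
11/12 > 8/13, so Arland binds and δ* = 11/12.

11/12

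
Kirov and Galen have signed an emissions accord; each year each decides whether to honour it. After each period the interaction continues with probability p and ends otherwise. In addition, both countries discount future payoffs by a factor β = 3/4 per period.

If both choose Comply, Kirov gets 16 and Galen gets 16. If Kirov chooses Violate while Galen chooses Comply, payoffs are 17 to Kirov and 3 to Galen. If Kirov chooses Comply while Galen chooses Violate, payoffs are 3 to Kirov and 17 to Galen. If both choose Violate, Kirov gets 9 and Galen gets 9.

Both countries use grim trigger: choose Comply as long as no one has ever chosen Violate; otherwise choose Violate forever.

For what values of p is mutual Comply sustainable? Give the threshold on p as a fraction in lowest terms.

With continuation probability p and discount β, the effective per-period discount factor is βp.
Grim-trigger IC: βp ≥ (17−16)/(17−9) = 1/8.
So p ≥ (1/8)/(3/4) = 1/6.

1/6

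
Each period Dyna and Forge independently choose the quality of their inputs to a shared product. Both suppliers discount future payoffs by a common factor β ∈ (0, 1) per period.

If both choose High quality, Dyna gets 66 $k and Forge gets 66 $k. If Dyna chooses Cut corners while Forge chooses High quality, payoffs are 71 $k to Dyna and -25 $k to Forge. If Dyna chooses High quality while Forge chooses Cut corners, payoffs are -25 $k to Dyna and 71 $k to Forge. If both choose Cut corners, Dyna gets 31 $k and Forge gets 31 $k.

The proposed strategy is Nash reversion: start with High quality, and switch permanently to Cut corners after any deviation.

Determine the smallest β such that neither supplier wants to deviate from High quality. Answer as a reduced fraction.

One-period gain from deviating is 71 − 66 = 5. The loss is 66 − 31 = 35 in every subsequent period, with present value 35·β/(1−β).
Deviation is unprofitable when 35·β/(1−β) ≥ 5, i.e. β/(1−β) ≥ 1/7.
Equivalently β ≥ 5/(5+35) = 1/8.

1/8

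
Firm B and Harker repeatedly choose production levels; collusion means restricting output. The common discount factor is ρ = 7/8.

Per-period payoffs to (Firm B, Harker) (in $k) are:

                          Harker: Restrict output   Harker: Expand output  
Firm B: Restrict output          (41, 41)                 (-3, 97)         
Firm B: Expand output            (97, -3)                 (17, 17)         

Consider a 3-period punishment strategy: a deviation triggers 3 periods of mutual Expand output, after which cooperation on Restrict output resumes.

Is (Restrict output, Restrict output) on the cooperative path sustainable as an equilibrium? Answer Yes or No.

A one-shot deviation gives 97 now, then 17 for 3 periods, then back to 41.
Gain from deviating: (97−41) today; loss: (41−17) in each of the next 3 periods.
No-deviation condition: (41−17)(ρ+…+ρ^3) ≥ 97−41, i.e. ρ+…+ρ^3 ≥ 7/3.
At ρ = 7/8: ρ+…+ρ^3 = 2.3105 < 2.3333.
So cooperation is not sustainable.

No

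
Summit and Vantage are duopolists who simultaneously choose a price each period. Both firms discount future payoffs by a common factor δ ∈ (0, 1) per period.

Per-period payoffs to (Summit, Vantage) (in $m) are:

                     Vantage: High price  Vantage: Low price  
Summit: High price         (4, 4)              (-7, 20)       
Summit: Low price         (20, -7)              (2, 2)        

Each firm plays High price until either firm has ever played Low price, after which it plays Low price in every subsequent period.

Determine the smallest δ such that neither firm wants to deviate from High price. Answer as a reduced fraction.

One-period gain from deviating is 20 − 4 = 16. The loss is 4 − 2 = 2 in every subsequent period, with present value 2·δ/(1−δ).
Deviation is unprofitable when 2·δ/(1−δ) ≥ 16, i.e. δ/(1−δ) ≥ 8.
Equivalently δ ≥ 16/(16+2) = 8/9.

8/9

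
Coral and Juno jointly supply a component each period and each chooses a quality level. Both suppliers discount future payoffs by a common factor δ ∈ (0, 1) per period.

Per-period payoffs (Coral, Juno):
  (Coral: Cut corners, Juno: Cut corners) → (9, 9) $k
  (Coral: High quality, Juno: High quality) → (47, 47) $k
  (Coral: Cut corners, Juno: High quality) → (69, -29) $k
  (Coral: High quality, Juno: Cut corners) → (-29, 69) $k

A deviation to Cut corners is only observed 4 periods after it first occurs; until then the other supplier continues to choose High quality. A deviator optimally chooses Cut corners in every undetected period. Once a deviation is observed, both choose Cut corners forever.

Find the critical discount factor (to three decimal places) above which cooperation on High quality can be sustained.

0.778

A deviator earns 69 for 4 periods, then 9 forever; cooperating earns 47 forever. Multiplying the IC by (1−δ):
47 ≥ 69(1−δ^4) + 9δ^4, so 60·δ^4 ≥ 22 and δ^4 ≥ 11/30.
δ ≥ (11/30)^(1/4) ≈ 0.778.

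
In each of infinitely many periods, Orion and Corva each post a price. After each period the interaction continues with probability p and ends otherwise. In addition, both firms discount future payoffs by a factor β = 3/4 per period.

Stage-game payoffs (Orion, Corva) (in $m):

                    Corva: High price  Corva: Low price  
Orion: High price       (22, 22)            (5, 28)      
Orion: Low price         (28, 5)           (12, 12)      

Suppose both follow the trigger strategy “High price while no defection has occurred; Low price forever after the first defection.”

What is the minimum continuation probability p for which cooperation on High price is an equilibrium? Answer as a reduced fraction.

With continuation probability p and discount β, the effective per-period discount factor is βp.
Grim-trigger IC: βp ≥ (28−22)/(28−12) = 3/8.
So p ≥ (3/8)/(3/4) = 1/2.

1/2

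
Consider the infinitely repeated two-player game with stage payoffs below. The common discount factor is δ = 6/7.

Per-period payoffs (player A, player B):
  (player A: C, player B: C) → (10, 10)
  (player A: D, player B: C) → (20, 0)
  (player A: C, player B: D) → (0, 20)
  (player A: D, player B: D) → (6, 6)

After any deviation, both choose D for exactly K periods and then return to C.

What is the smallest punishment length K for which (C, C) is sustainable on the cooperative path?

No profitable deviation requires (10−6)(δ+…+δ^K) ≥ 20−10, i.e. δ+…+δ^K ≥ 5/2 ≈ 2.5000.
With δ = 6/7, the partial sums are K=1: 0.8571, K=2: 1.5918, K=3: 2.2216, K=4: 2.7613.
K = 4 is the first length at which the sum reaches 2.5000.

4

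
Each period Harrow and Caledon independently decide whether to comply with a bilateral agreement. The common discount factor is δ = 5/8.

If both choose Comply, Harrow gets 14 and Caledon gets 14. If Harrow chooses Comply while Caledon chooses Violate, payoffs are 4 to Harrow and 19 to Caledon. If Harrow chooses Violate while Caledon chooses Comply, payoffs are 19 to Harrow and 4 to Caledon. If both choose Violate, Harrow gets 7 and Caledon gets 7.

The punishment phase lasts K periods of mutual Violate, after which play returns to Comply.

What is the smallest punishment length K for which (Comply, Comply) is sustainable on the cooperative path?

2

Need Σ_{k=1}^{K} δ^k ≥ (19−14)/(14−7) = 0.7143 at δ = 5/8.
At K = 1 the sum is 0.6250 < 0.7143; at K = 2 it is 1.0156 ≥ 0.7143.
So the minimum punishment length is K = 2.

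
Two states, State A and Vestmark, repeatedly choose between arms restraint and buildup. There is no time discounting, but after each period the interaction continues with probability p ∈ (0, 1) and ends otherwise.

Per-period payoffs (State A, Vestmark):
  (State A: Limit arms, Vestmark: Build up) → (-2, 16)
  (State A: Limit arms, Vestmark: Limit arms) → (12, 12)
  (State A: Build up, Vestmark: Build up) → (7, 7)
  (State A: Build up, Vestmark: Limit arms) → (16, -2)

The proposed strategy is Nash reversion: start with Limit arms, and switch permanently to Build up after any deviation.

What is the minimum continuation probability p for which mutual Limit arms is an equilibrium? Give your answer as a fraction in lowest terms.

4/9

Expected cooperation value is 12 + p·12 + p²·12 + … = 12/(1−p); deviation gives 16 + p·7/(1−p).
12 ≥ 16(1−p) + 7p ⇒ 9p ≥ 4 ⇒ p ≥ 4/9.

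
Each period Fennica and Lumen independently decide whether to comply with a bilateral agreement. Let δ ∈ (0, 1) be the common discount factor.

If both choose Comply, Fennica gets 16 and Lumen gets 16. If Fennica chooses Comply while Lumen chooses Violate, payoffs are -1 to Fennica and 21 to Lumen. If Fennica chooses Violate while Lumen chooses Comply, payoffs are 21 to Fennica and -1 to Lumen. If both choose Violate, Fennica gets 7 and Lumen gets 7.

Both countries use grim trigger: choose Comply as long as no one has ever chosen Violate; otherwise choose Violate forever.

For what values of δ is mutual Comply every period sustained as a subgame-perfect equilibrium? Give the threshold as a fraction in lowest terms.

Cooperation forever yields 16 each period: 16/(1−δ).
Deviating yields 21 once, then 7 forever: 21 + 7δ/(1−δ).
No profitable deviation requires 16/(1−δ) ≥ 21 + 7δ/(1−δ).
Multiplying by (1−δ): 16 ≥ 21(1−δ) + 7δ = 21 − 14δ.
So 14δ ≥ 5, i.e. δ ≥ 5/14.

5/14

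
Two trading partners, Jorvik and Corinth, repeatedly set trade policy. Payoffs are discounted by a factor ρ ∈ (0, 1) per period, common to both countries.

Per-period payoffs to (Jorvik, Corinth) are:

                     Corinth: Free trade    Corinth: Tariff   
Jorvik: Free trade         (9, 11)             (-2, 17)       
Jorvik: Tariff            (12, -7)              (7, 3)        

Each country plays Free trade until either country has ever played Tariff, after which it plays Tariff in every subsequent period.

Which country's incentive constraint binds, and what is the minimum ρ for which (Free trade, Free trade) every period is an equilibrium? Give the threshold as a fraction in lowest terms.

For Jorvik: deviation gain 12−9 = 3, per-period punishment loss 9−7 = 2. IC gives ρ ≥ 3/5.
For Corinth: gain 6, loss 8 per period, so ρ ≥ 6/14 = 3/7.
The tighter constraint is Jorvik's, so cooperation needs ρ ≥ 3/5.

Jorvik; ρ ≥ 3/5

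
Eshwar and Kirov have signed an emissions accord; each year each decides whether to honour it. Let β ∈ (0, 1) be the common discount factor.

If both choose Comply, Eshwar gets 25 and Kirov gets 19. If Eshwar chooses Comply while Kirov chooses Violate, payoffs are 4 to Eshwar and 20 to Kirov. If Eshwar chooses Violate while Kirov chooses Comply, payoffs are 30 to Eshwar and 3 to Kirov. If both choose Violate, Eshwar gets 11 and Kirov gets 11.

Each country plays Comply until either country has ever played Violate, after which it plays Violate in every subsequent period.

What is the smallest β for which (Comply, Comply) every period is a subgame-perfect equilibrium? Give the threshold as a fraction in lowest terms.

Eshwar: cooperation gives 25 each period; deviation gives 30 once then 11 forever.
  25/(1−β) ≥ 30 + 11β/(1−β) ⇒ β ≥ 5/19.
Kirov: cooperation gives 19 each period; deviation gives 20 once then 11 forever.
  β ≥ 1/9.
Both must hold, so the binding constraint is Eshwar's: β ≥ 5/19.

5/19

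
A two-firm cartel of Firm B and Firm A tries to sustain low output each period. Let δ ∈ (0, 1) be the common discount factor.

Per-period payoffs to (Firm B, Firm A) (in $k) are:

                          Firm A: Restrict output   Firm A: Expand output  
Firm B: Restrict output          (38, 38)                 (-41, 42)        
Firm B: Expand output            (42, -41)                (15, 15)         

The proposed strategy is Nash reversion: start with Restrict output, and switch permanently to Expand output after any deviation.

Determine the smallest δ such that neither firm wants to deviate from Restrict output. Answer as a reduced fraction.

Under grim trigger the critical discount factor is (T−C)/(T−P) with T = 42, C = 38, P = 15.
δ* = (42−38)/(42−15) = 4/27.

4/27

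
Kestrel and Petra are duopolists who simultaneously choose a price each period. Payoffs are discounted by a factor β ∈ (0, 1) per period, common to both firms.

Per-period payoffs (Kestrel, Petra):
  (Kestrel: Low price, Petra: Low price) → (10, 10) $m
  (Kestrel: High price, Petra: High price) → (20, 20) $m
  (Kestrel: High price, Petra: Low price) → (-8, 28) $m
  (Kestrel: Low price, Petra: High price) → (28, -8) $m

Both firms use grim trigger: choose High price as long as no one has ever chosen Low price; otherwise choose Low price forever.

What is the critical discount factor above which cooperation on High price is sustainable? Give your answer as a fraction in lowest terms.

4/9

Cooperation forever yields 20 each period: 20/(1−β).
Deviating yields 28 once, then 10 forever: 28 + 10β/(1−β).
No profitable deviation requires 20/(1−β) ≥ 28 + 10β/(1−β).
Multiplying by (1−β): 20 ≥ 28(1−β) + 10β = 28 − 18β.
So 18β ≥ 8, i.e. β ≥ 8/18 = 4/9.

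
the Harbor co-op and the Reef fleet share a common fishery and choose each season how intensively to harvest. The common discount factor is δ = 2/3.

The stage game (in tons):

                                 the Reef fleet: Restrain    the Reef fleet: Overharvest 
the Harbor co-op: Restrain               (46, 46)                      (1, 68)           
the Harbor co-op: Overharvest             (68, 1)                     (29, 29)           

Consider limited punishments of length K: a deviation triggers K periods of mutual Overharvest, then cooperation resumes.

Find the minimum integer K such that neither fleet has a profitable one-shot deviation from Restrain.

No profitable deviation requires (46−29)(δ+…+δ^K) ≥ 68−46, i.e. δ+…+δ^K ≥ 22/17 ≈ 1.2941.
With δ = 2/3, the partial sums are K=1: 0.6667, K=2: 1.1111, K=3: 1.4074.
K = 3 is the first length at which the sum reaches 1.2941.

3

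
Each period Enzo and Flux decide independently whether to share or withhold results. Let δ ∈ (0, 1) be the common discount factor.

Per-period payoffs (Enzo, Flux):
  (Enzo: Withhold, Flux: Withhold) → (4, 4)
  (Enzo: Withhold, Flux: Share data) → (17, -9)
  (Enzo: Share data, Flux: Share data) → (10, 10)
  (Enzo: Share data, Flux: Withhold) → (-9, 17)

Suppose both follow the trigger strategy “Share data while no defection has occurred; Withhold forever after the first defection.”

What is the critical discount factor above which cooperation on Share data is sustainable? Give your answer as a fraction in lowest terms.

7/13

10/(1−δ) ≥ 17 + 4δ/(1−δ)
10 ≥ 17 − 13δ
δ ≥ 7/13.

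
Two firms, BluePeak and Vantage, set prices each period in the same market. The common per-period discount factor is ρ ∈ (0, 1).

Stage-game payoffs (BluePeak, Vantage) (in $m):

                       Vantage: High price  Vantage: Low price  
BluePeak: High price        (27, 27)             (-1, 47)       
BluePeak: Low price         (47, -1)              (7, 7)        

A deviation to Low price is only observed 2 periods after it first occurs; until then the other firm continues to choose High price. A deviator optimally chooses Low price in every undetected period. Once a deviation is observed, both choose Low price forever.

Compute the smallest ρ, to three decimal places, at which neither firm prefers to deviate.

0.707

The best deviation is to choose Low price for all 2 undetected periods, earning 47 each, then 7 forever once detected.
Deviation value: 47(1−ρ^2)/(1−ρ) + 7ρ^2/(1−ρ); cooperation value: 27/(1−ρ).
IC: 27 ≥ 47(1−ρ^2) + 7ρ^2 = 47 − 40ρ^2.
So ρ^2 ≥ 20/40 = 1/2, giving ρ ≥ (1/2)^(1/2) ≈ 0.707.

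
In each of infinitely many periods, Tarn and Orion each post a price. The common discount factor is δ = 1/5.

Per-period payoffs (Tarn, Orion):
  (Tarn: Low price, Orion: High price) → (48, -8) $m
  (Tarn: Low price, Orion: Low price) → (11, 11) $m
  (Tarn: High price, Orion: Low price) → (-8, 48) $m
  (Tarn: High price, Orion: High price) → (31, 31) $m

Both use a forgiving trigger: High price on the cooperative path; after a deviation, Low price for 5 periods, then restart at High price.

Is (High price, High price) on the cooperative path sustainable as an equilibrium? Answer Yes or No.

Comparing payoff streams over the 6 periods until play realigns: cooperate → 31(1+δ+…+δ^5); deviate → 48 + 11(δ+…+δ^5).
Cooperation is sustained iff (31−11)(δ+…+δ^5) ≥ 48−31.
δ+…+δ^5 = 1/5·(1−(1/5)^5)/(1−1/5) = 0.2499, and (48−31)/(31−11) = 0.8500.
0.2499 < 0.8500, so cooperation is not sustainable.

No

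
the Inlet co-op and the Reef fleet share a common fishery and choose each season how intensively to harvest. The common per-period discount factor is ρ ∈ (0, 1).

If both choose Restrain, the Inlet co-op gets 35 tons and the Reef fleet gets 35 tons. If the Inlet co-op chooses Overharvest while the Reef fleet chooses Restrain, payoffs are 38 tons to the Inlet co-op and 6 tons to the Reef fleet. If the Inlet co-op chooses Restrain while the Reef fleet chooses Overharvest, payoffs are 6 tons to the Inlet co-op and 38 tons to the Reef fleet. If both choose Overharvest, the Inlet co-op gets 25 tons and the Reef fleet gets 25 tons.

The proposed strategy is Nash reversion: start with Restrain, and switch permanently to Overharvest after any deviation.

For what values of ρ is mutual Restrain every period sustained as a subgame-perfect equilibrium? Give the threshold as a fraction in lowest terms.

One-period gain from deviating is 38 − 35 = 3. The loss is 35 − 25 = 10 in every subsequent period, with present value 10·ρ/(1−ρ).
Deviation is unprofitable when 10·ρ/(1−ρ) ≥ 3, i.e. ρ/(1−ρ) ≥ 3/10.
Equivalently ρ ≥ 3/(3+10) = 3/13.

3/13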